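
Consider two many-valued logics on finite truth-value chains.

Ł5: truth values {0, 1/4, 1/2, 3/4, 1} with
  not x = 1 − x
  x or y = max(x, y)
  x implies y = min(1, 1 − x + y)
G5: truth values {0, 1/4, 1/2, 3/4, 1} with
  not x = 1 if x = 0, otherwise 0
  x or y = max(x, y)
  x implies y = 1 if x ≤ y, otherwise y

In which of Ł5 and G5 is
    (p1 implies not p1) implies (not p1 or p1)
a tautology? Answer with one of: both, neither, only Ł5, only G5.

In Ł5: at p1 = 1/4 the value is 3/4 — not a tautology.
In G5: every assignment gives 1 — tautology.

only G5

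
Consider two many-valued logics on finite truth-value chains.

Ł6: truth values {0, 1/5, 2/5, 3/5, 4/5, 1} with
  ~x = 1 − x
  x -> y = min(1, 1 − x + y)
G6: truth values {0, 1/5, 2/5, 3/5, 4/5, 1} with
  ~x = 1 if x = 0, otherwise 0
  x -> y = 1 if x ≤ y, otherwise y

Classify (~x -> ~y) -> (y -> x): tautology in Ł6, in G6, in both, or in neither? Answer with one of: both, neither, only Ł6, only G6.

In Ł6: every assignment gives 1 — tautology.
In G6: at x = 1/5, y = 2/5 the value is 1/5 — not a tautology.

only Ł6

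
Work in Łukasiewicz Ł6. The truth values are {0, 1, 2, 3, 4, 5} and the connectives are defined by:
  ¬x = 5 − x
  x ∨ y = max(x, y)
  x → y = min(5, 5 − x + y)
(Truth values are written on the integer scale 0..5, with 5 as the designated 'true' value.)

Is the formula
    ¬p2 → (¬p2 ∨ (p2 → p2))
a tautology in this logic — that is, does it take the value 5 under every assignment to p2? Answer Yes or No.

p2 = 0 ↦ 5
p2 = 1 ↦ 5
p2 = 2 ↦ 5
p2 = 3 ↦ 5
p2 = 4 ↦ 5
p2 = 5 ↦ 5
Every assignment gives a value ≥ 5.

Yes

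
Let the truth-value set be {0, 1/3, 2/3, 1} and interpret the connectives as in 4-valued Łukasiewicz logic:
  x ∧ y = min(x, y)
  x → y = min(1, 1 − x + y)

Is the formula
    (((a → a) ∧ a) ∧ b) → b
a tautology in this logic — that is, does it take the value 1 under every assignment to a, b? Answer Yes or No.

a = 0, b = 0 ↦ 1
a = 0, b = 1/3 ↦ 1
a = 0, b = 2/3 ↦ 1
a = 0, b = 1 ↦ 1
a = 1/3, b = 0 ↦ 1
a = 1/3, b = 1/3 ↦ 1
a = 1/3, b = 2/3 ↦ 1
a = 1/3, b = 1 ↦ 1
a = 2/3, b = 0 ↦ 1
a = 2/3, b = 1/3 ↦ 1
a = 2/3, b = 2/3 ↦ 1
a = 2/3, b = 1 ↦ 1
a = 1, b = 0 ↦ 1
a = 1, b = 1/3 ↦ 1
a = 1, b = 2/3 ↦ 1
a = 1, b = 1 ↦ 1
Every assignment gives a value ≥ 1.

Yes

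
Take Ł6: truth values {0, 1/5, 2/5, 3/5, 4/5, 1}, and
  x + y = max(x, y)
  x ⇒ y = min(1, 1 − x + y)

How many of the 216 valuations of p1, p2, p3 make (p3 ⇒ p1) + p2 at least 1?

value 1: 141 assignments (counts)
value 4/5: 35 assignments
value 3/5: 22 assignments
value 2/5: 12 assignments
value 1/5: 5 assignments
value 0: 1 assignment
So 141 of the 216 assignments meet the threshold.

141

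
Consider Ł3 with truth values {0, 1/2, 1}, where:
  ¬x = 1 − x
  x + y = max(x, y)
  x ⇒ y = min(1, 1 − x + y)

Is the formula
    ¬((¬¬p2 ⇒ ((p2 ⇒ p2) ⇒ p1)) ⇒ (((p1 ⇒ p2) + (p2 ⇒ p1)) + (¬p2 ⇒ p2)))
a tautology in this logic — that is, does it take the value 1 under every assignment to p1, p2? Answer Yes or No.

No

Counterexample: take p1 = 0, p2 = 0.
¬p2 = ¬0 = 1
¬¬p2 = ¬1 = 0
p2 ⇒ p2 = 0 ⇒ 0 = 1
(p2 ⇒ p2) ⇒ p1 = 1 ⇒ 0 = 0
¬¬p2 ⇒ ((p2 ⇒ p2) ⇒ p1) = 0 ⇒ 0 = 1
p1 ⇒ p2 = 0 ⇒ 0 = 1
p2 ⇒ p1 = 0 ⇒ 0 = 1
(p1 ⇒ p2) + (p2 ⇒ p1) = 1 + 1 = 1
¬p2 = ¬0 = 1
¬p2 ⇒ p2 = 1 ⇒ 0 = 0
((p1 ⇒ p2) + (p2 ⇒ p1)) + (¬p2 ⇒ p2) = 1 + 0 = 1
(¬¬p2 ⇒ ((p2 ⇒ p2) ⇒ p1)) ⇒ (((p1 ⇒ p2) + (p2 ⇒ p1)) + (¬p2 ⇒ p2)) = 1 ⇒ 1 = 1
¬((¬¬p2 ⇒ ((p2 ⇒ p2) ⇒ p1)) ⇒ (((p1 ⇒ p2) + (p2 ⇒ p1)) + (¬p2 ⇒ p2))) = ¬1 = 0
This gives 0 ≠ 1.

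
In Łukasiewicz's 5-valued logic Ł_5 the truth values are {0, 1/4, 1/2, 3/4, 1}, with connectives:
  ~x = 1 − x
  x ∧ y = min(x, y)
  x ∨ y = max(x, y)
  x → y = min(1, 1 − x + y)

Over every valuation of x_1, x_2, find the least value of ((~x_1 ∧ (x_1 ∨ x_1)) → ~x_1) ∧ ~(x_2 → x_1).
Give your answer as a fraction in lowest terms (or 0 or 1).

0

Take x_1 = 0, x_2 = 0:
~x_1 = ~0 = 1
x_1 ∨ x_1 = 0 ∨ 0 = 0
~x_1 ∧ (x_1 ∨ x_1) = 1 ∧ 0 = 0
~x_1 = ~0 = 1
(~x_1 ∧ (x_1 ∨ x_1)) → ~x_1 = 0 → 1 = 1
x_2 → x_1 = 0 → 0 = 1
~(x_2 → x_1) = ~1 = 0
((~x_1 ∧ (x_1 ∨ x_1)) → ~x_1) ∧ ~(x_2 → x_1) = 1 ∧ 0 = 0
No assignment yields a value below 0, so this is the minimum.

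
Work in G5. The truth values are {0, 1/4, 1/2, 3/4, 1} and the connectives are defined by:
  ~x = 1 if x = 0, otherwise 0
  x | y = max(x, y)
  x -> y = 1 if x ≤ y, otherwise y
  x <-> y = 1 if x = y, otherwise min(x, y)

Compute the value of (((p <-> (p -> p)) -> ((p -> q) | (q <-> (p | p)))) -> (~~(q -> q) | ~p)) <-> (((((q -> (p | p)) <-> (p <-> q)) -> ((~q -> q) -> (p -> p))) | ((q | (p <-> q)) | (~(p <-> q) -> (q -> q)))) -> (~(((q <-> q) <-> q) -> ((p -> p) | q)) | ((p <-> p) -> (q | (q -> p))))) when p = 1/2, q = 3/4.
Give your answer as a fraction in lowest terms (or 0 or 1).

3/4

p -> p = 1/2 -> 1/2 = 1
p <-> (p -> p) = 1/2 <-> 1 = 1/2
p -> q = 1/2 -> 3/4 = 1
p | p = 1/2 | 1/2 = 1/2
q <-> (p | p) = 3/4 <-> 1/2 = 1/2
(p -> q) | (q <-> (p | p)) = 1 | 1/2 = 1
(p <-> (p -> p)) -> ((p -> q) | (q <-> (p | p))) = 1/2 -> 1 = 1
q -> q = 3/4 -> 3/4 = 1
~(q -> q) = ~1 = 0
~~(q -> q) = ~0 = 1
~p = ~1/2 = 0
~~(q -> q) | ~p = 1 | 0 = 1
((p <-> (p -> p)) -> ((p -> q) | (q <-> (p | p)))) -> (~~(q -> q) | ~p) = 1 -> 1 = 1
p | p = 1/2 | 1/2 = 1/2
q -> (p | p) = 3/4 -> 1/2 = 1/2
p <-> q = 1/2 <-> 3/4 = 1/2
(q -> (p | p)) <-> (p <-> q) = 1/2 <-> 1/2 = 1
~q = ~3/4 = 0
~q -> q = 0 -> 3/4 = 1
p -> p = 1/2 -> 1/2 = 1
(~q -> q) -> (p -> p) = 1 -> 1 = 1
((q -> (p | p)) <-> (p <-> q)) -> ((~q -> q) -> (p -> p)) = 1 -> 1 = 1
p <-> q = 1/2 <-> 3/4 = 1/2
q | (p <-> q) = 3/4 | 1/2 = 3/4
p <-> q = 1/2 <-> 3/4 = 1/2
~(p <-> q) = ~1/2 = 0
q -> q = 3/4 -> 3/4 = 1
~(p <-> q) -> (q -> q) = 0 -> 1 = 1
(q | (p <-> q)) | (~(p <-> q) -> (q -> q)) = 3/4 | 1 = 1
(((q -> (p | p)) <-> (p <-> q)) -> ((~q -> q) -> (p -> p))) | ((q | (p <-> q)) | (~(p <-> q) -> (q -> q))) = 1 | 1 = 1
q <-> q = 3/4 <-> 3/4 = 1
(q <-> q) <-> q = 1 <-> 3/4 = 3/4
p -> p = 1/2 -> 1/2 = 1
(p -> p) | q = 1 | 3/4 = 1
((q <-> q) <-> q) -> ((p -> p) | q) = 3/4 -> 1 = 1
~(((q <-> q) <-> q) -> ((p -> p) | q)) = ~1 = 0
p <-> p = 1/2 <-> 1/2 = 1
q -> p = 3/4 -> 1/2 = 1/2
q | (q -> p) = 3/4 | 1/2 = 3/4
(p <-> p) -> (q | (q -> p)) = 1 -> 3/4 = 3/4
~(((q <-> q) <-> q) -> ((p -> p) | q)) | ((p <-> p) -> (q | (q -> p))) = 0 | 3/4 = 3/4
((((q -> (p | p)) <-> (p <-> q)) -> ((~q -> q) -> (p -> p))) | ((q | (p <-> q)) | (~(p <-> q) -> (q -> q)))) -> (~(((q <-> q) <-> q) -> ((p -> p) | q)) | ((p <-> p) -> (q | (q -> p)))) = 1 -> 3/4 = 3/4
(((p <-> (p -> p)) -> ((p -> q) | (q <-> (p | p)))) -> (~~(q -> q) | ~p)) <-> (((((q -> (p | p)) <-> (p <-> q)) -> ((~q -> q) -> (p -> p))) | ((q | (p <-> q)) | (~(p <-> q) -> (q -> q)))) -> (~(((q <-> q) <-> q) -> ((p -> p) | q)) | ((p <-> p) -> (q | (q -> p))))) = 1 <-> 3/4 = 3/4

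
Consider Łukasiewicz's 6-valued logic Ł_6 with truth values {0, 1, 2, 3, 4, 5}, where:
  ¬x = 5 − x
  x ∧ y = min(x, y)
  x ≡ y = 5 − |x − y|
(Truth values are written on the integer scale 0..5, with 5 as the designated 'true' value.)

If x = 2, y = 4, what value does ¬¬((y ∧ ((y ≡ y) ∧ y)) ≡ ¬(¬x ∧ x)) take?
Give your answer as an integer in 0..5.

4

y ≡ y = 4 ≡ 4 = 5
(y ≡ y) ∧ y = 5 ∧ 4 = 4
y ∧ ((y ≡ y) ∧ y) = 4 ∧ 4 = 4
¬x = ¬2 = 3
¬x ∧ x = 3 ∧ 2 = 2
¬(¬x ∧ x) = ¬2 = 3
(y ∧ ((y ≡ y) ∧ y)) ≡ ¬(¬x ∧ x) = 4 ≡ 3 = 4
¬((y ∧ ((y ≡ y) ∧ y)) ≡ ¬(¬x ∧ x)) = ¬4 = 1
¬¬((y ∧ ((y ≡ y) ∧ y)) ≡ ¬(¬x ∧ x)) = ¬1 = 4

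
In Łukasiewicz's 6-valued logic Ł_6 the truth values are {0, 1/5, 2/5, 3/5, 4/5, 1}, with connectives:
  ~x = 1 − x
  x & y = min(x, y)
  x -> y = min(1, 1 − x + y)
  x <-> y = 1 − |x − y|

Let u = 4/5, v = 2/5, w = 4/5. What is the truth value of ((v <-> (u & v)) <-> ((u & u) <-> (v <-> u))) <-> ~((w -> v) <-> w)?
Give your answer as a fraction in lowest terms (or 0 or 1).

2/5

u & v = 4/5 & 2/5 = 2/5
v <-> (u & v) = 2/5 <-> 2/5 = 1
u & u = 4/5 & 4/5 = 4/5
v <-> u = 2/5 <-> 4/5 = 3/5
(u & u) <-> (v <-> u) = 4/5 <-> 3/5 = 4/5
(v <-> (u & v)) <-> ((u & u) <-> (v <-> u)) = 1 <-> 4/5 = 4/5
w -> v = 4/5 -> 2/5 = 3/5
(w -> v) <-> w = 3/5 <-> 4/5 = 4/5
~((w -> v) <-> w) = ~4/5 = 1/5
((v <-> (u & v)) <-> ((u & u) <-> (v <-> u))) <-> ~((w -> v) <-> w) = 4/5 <-> 1/5 = 2/5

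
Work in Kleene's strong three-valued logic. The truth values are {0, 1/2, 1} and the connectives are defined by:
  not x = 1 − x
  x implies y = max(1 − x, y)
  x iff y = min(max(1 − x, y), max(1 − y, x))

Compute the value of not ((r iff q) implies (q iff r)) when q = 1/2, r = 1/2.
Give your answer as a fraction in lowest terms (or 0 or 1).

r iff q = 1/2 iff 1/2 = 1/2
q iff r = 1/2 iff 1/2 = 1/2
(r iff q) implies (q iff r) = 1/2 implies 1/2 = 1/2
not ((r iff q) implies (q iff r)) = not 1/2 = 1/2

1/2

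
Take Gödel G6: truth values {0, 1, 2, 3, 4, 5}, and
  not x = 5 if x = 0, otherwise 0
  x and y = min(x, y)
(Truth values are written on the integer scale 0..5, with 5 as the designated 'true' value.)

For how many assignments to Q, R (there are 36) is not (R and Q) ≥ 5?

value 5: 11 assignments (counts)
value 0: 25 assignments
So 11 of the 36 assignments meet the threshold.

11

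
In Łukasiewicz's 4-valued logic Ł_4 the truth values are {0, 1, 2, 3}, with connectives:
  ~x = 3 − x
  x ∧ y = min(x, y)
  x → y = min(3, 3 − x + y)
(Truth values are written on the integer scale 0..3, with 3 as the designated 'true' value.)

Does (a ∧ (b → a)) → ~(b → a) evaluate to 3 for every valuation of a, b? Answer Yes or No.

Counterexample: take a = 1, b = 0.
b → a = 0 → 1 = 3
a ∧ (b → a) = 1 ∧ 3 = 1
~(b → a) = ~3 = 0
(a ∧ (b → a)) → ~(b → a) = 1 → 0 = 2
This gives 2 ≠ 3.

No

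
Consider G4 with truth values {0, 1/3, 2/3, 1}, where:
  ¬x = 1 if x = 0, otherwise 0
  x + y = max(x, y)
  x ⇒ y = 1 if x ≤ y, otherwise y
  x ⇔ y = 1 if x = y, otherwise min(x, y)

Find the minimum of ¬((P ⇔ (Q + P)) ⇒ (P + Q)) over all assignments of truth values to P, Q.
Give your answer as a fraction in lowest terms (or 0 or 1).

0

Take P = 0, Q = 1/3:
Q + P = 1/3 + 0 = 1/3
P ⇔ (Q + P) = 0 ⇔ 1/3 = 0
P + Q = 0 + 1/3 = 1/3
(P ⇔ (Q + P)) ⇒ (P + Q) = 0 ⇒ 1/3 = 1
¬((P ⇔ (Q + P)) ⇒ (P + Q)) = ¬1 = 0
No assignment yields a value below 0, so this is the minimum.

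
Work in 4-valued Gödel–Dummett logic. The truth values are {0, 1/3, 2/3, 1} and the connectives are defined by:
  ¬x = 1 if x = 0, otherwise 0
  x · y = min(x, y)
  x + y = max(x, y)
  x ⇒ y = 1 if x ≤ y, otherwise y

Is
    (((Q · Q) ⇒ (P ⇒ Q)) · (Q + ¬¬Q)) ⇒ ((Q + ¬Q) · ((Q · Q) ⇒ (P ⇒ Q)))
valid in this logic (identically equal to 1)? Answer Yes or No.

No

Counterexample: take P = 0, Q = 1/3.
Q · Q = 1/3 · 1/3 = 1/3
P ⇒ Q = 0 ⇒ 1/3 = 1
(Q · Q) ⇒ (P ⇒ Q) = 1/3 ⇒ 1 = 1
¬Q = ¬1/3 = 0
¬¬Q = ¬0 = 1
Q + ¬¬Q = 1/3 + 1 = 1
((Q · Q) ⇒ (P ⇒ Q)) · (Q + ¬¬Q) = 1 · 1 = 1
¬Q = ¬1/3 = 0
Q + ¬Q = 1/3 + 0 = 1/3
Q · Q = 1/3 · 1/3 = 1/3
P ⇒ Q = 0 ⇒ 1/3 = 1
(Q · Q) ⇒ (P ⇒ Q) = 1/3 ⇒ 1 = 1
(Q + ¬Q) · ((Q · Q) ⇒ (P ⇒ Q)) = 1/3 · 1 = 1/3
(((Q · Q) ⇒ (P ⇒ Q)) · (Q + ¬¬Q)) ⇒ ((Q + ¬Q) · ((Q · Q) ⇒ (P ⇒ Q))) = 1 ⇒ 1/3 = 1/3
This gives 1/3 ≠ 1.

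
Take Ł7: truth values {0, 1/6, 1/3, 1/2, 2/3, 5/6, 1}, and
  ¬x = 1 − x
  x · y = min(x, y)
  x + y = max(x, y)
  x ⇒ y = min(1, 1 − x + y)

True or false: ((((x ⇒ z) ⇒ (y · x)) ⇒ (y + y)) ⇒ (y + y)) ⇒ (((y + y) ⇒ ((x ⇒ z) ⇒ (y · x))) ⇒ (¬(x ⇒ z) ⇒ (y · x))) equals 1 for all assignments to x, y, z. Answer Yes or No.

Counterexample: take x = 2/3, y = 0, z = 0.
x ⇒ z = 2/3 ⇒ 0 = 1/3
y · x = 0 · 2/3 = 0
(x ⇒ z) ⇒ (y · x) = 1/3 ⇒ 0 = 2/3
y + y = 0 + 0 = 0
((x ⇒ z) ⇒ (y · x)) ⇒ (y + y) = 2/3 ⇒ 0 = 1/3
y + y = 0 + 0 = 0
(((x ⇒ z) ⇒ (y · x)) ⇒ (y + y)) ⇒ (y + y) = 1/3 ⇒ 0 = 2/3
y + y = 0 + 0 = 0
x ⇒ z = 2/3 ⇒ 0 = 1/3
y · x = 0 · 2/3 = 0
(x ⇒ z) ⇒ (y · x) = 1/3 ⇒ 0 = 2/3
(y + y) ⇒ ((x ⇒ z) ⇒ (y · x)) = 0 ⇒ 2/3 = 1
x ⇒ z = 2/3 ⇒ 0 = 1/3
¬(x ⇒ z) = ¬1/3 = 2/3
y · x = 0 · 2/3 = 0
¬(x ⇒ z) ⇒ (y · x) = 2/3 ⇒ 0 = 1/3
((y + y) ⇒ ((x ⇒ z) ⇒ (y · x))) ⇒ (¬(x ⇒ z) ⇒ (y · x)) = 1 ⇒ 1/3 = 1/3
((((x ⇒ z) ⇒ (y · x)) ⇒ (y + y)) ⇒ (y + y)) ⇒ (((y + y) ⇒ ((x ⇒ z) ⇒ (y · x))) ⇒ (¬(x ⇒ z) ⇒ (y · x))) = 2/3 ⇒ 1/3 = 2/3
This gives 2/3 ≠ 1.

No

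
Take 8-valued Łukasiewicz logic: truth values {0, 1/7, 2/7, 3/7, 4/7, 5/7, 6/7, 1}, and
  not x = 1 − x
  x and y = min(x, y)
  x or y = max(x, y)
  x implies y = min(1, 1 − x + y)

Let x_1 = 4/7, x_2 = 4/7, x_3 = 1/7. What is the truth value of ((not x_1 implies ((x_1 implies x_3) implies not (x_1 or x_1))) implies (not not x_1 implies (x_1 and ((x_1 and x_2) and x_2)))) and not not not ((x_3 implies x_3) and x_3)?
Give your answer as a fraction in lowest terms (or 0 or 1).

6/7

not x_1 = not 4/7 = 3/7
x_1 implies x_3 = 4/7 implies 1/7 = 4/7
x_1 or x_1 = 4/7 or 4/7 = 4/7
not (x_1 or x_1) = not 4/7 = 3/7
(x_1 implies x_3) implies not (x_1 or x_1) = 4/7 implies 3/7 = 6/7
not x_1 implies ((x_1 implies x_3) implies not (x_1 or x_1)) = 3/7 implies 6/7 = 1
not x_1 = not 4/7 = 3/7
not not x_1 = not 3/7 = 4/7
x_1 and x_2 = 4/7 and 4/7 = 4/7
(x_1 and x_2) and x_2 = 4/7 and 4/7 = 4/7
x_1 and ((x_1 and x_2) and x_2) = 4/7 and 4/7 = 4/7
not not x_1 implies (x_1 and ((x_1 and x_2) and x_2)) = 4/7 implies 4/7 = 1
(not x_1 implies ((x_1 implies x_3) implies not (x_1 or x_1))) implies (not not x_1 implies (x_1 and ((x_1 and x_2) and x_2))) = 1 implies 1 = 1
x_3 implies x_3 = 1/7 implies 1/7 = 1
(x_3 implies x_3) and x_3 = 1 and 1/7 = 1/7
not ((x_3 implies x_3) and x_3) = not 1/7 = 6/7
not not ((x_3 implies x_3) and x_3) = not 6/7 = 1/7
not not not ((x_3 implies x_3) and x_3) = not 1/7 = 6/7
((not x_1 implies ((x_1 implies x_3) implies not (x_1 or x_1))) implies (not not x_1 implies (x_1 and ((x_1 and x_2) and x_2)))) and not not not ((x_3 implies x_3) and x_3) = 1 and 6/7 = 6/7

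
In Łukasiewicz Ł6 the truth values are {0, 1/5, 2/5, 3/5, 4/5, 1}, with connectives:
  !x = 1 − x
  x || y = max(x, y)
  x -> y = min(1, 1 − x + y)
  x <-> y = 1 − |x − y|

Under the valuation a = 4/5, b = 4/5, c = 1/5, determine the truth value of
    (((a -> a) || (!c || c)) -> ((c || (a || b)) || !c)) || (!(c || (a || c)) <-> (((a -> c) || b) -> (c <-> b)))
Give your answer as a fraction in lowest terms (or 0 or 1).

a -> a = 4/5 -> 4/5 = 1
!c = !1/5 = 4/5
!c || c = 4/5 || 1/5 = 4/5
(a -> a) || (!c || c) = 1 || 4/5 = 1
a || b = 4/5 || 4/5 = 4/5
c || (a || b) = 1/5 || 4/5 = 4/5
!c = !1/5 = 4/5
(c || (a || b)) || !c = 4/5 || 4/5 = 4/5
((a -> a) || (!c || c)) -> ((c || (a || b)) || !c) = 1 -> 4/5 = 4/5
a || c = 4/5 || 1/5 = 4/5
c || (a || c) = 1/5 || 4/5 = 4/5
!(c || (a || c)) = !4/5 = 1/5
a -> c = 4/5 -> 1/5 = 2/5
(a -> c) || b = 2/5 || 4/5 = 4/5
c <-> b = 1/5 <-> 4/5 = 2/5
((a -> c) || b) -> (c <-> b) = 4/5 -> 2/5 = 3/5
!(c || (a || c)) <-> (((a -> c) || b) -> (c <-> b)) = 1/5 <-> 3/5 = 3/5
(((a -> a) || (!c || c)) -> ((c || (a || b)) || !c)) || (!(c || (a || c)) <-> (((a -> c) || b) -> (c <-> b))) = 4/5 || 3/5 = 4/5

4/5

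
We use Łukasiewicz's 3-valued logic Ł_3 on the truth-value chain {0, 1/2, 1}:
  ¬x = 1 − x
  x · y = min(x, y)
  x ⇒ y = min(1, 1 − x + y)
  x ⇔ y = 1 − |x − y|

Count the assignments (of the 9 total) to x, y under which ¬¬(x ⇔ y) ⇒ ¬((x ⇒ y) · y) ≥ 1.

6

x = 0, y = 0 ↦ 1  ≥
x = 0, y = 1/2 ↦ 1  ≥
x = 0, y = 1 ↦ 1  ≥
x = 1/2, y = 0 ↦ 1  ≥
x = 1/2, y = 1/2 ↦ 1/2  <
x = 1/2, y = 1 ↦ 1/2  <
x = 1, y = 0 ↦ 1  ≥
x = 1, y = 1/2 ↦ 1  ≥
x = 1, y = 1 ↦ 0  <
So 6 of the 9 assignments meet the threshold.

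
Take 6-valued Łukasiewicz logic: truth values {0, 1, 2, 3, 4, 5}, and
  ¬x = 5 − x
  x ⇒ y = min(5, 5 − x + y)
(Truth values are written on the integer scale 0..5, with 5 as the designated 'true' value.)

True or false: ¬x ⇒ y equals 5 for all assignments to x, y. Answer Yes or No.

No

Counterexample: take x = 0, y = 0.
¬x = ¬0 = 5
¬x ⇒ y = 5 ⇒ 0 = 0
This gives 0 ≠ 5.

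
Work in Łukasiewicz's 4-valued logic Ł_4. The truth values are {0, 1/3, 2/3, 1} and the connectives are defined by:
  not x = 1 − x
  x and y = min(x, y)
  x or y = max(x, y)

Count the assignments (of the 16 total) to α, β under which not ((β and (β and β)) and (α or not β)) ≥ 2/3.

12

α = 0, β = 0 ↦ 1  ≥
α = 0, β = 1/3 ↦ 2/3  ≥
α = 0, β = 2/3 ↦ 2/3  ≥
α = 0, β = 1 ↦ 1  ≥
α = 1/3, β = 0 ↦ 1  ≥
α = 1/3, β = 1/3 ↦ 2/3  ≥
α = 1/3, β = 2/3 ↦ 2/3  ≥
α = 1/3, β = 1 ↦ 2/3  ≥
α = 2/3, β = 0 ↦ 1  ≥
α = 2/3, β = 1/3 ↦ 2/3  ≥
α = 2/3, β = 2/3 ↦ 1/3  <
α = 2/3, β = 1 ↦ 1/3  <
α = 1, β = 0 ↦ 1  ≥
α = 1, β = 1/3 ↦ 2/3  ≥
α = 1, β = 2/3 ↦ 1/3  <
α = 1, β = 1 ↦ 0  <
So 12 of the 16 assignments meet the threshold.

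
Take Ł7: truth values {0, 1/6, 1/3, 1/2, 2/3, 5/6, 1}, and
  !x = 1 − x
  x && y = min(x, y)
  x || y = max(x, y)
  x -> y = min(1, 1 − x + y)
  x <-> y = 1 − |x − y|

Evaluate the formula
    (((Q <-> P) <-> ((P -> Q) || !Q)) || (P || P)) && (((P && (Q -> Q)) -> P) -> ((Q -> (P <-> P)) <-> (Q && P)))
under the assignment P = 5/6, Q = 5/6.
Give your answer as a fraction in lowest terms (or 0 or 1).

Q <-> P = 5/6 <-> 5/6 = 1
P -> Q = 5/6 -> 5/6 = 1
!Q = !5/6 = 1/6
(P -> Q) || !Q = 1 || 1/6 = 1
(Q <-> P) <-> ((P -> Q) || !Q) = 1 <-> 1 = 1
P || P = 5/6 || 5/6 = 5/6
((Q <-> P) <-> ((P -> Q) || !Q)) || (P || P) = 1 || 5/6 = 1
Q -> Q = 5/6 -> 5/6 = 1
P && (Q -> Q) = 5/6 && 1 = 5/6
(P && (Q -> Q)) -> P = 5/6 -> 5/6 = 1
P <-> P = 5/6 <-> 5/6 = 1
Q -> (P <-> P) = 5/6 -> 1 = 1
Q && P = 5/6 && 5/6 = 5/6
(Q -> (P <-> P)) <-> (Q && P) = 1 <-> 5/6 = 5/6
((P && (Q -> Q)) -> P) -> ((Q -> (P <-> P)) <-> (Q && P)) = 1 -> 5/6 = 5/6
(((Q <-> P) <-> ((P -> Q) || !Q)) || (P || P)) && (((P && (Q -> Q)) -> P) -> ((Q -> (P <-> P)) <-> (Q && P))) = 1 && 5/6 = 5/6

5/6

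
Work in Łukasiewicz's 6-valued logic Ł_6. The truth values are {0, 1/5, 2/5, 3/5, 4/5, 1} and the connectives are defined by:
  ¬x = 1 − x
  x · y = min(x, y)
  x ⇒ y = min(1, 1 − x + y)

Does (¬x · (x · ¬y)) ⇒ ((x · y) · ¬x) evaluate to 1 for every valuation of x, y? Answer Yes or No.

Counterexample: take x = 1/5, y = 0.
¬x = ¬1/5 = 4/5
¬y = ¬0 = 1
x · ¬y = 1/5 · 1 = 1/5
¬x · (x · ¬y) = 4/5 · 1/5 = 1/5
x · y = 1/5 · 0 = 0
¬x = ¬1/5 = 4/5
(x · y) · ¬x = 0 · 4/5 = 0
(¬x · (x · ¬y)) ⇒ ((x · y) · ¬x) = 1/5 ⇒ 0 = 4/5
This gives 4/5 ≠ 1.

No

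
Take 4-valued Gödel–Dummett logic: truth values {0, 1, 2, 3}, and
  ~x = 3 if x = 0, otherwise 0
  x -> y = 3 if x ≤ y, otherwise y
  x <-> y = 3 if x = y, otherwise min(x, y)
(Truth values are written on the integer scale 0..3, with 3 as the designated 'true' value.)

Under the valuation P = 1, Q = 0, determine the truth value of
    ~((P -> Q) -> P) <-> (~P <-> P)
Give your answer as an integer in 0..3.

3

P -> Q = 1 -> 0 = 0
(P -> Q) -> P = 0 -> 1 = 3
~((P -> Q) -> P) = ~3 = 0
~P = ~1 = 0
~P <-> P = 0 <-> 1 = 0
~((P -> Q) -> P) <-> (~P <-> P) = 0 <-> 0 = 3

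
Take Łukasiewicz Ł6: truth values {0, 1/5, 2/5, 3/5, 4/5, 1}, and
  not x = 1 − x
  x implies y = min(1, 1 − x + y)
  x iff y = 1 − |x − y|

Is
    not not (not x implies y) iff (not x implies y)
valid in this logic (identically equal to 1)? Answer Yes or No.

At x = 0, y = 4/5, for instance:
not x = not 0 = 1
not x implies y = 1 implies 4/5 = 4/5
not (not x implies y) = not 4/5 = 1/5
not not (not x implies y) = not 1/5 = 4/5
not not (not x implies y) iff (not x implies y) = 4/5 iff 4/5 = 1
and checking the remaining 35 assignments likewise gives ≥ 1 in every case.

Yes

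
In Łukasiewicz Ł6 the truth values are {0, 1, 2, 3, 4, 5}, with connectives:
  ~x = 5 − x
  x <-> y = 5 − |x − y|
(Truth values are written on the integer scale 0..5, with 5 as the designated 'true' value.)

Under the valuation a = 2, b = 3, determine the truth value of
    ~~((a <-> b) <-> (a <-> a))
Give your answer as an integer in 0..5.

a <-> b = 2 <-> 3 = 4
a <-> a = 2 <-> 2 = 5
(a <-> b) <-> (a <-> a) = 4 <-> 5 = 4
~((a <-> b) <-> (a <-> a)) = ~4 = 1
~~((a <-> b) <-> (a <-> a)) = ~1 = 4

4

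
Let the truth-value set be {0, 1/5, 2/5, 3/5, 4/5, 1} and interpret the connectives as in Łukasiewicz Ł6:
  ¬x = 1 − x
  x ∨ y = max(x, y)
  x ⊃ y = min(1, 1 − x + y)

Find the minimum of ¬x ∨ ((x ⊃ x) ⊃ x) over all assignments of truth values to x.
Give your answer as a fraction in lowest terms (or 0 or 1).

Take x = 2/5:
¬x = ¬2/5 = 3/5
x ⊃ x = 2/5 ⊃ 2/5 = 1
(x ⊃ x) ⊃ x = 1 ⊃ 2/5 = 2/5
¬x ∨ ((x ⊃ x) ⊃ x) = 3/5 ∨ 2/5 = 3/5
No assignment yields a value below 3/5, so this is the minimum.

3/5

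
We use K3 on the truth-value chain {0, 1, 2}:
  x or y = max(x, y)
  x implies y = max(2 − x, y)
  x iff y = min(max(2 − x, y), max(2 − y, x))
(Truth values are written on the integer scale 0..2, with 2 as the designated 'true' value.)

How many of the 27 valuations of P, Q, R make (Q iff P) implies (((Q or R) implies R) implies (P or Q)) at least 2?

15

value 2: 15 assignments (counts)
value 1: 10 assignments
value 0: 2 assignments
So 15 of the 27 assignments meet the threshold.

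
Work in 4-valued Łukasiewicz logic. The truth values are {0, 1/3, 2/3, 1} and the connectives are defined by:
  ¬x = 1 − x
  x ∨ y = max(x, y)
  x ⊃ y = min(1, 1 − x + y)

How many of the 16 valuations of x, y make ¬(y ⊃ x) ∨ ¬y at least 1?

5

x = 0, y = 0 ↦ 1  ≥
x = 0, y = 1/3 ↦ 2/3  <
x = 0, y = 2/3 ↦ 2/3  <
x = 0, y = 1 ↦ 1  ≥
x = 1/3, y = 0 ↦ 1  ≥
x = 1/3, y = 1/3 ↦ 2/3  <
x = 1/3, y = 2/3 ↦ 1/3  <
x = 1/3, y = 1 ↦ 2/3  <
x = 2/3, y = 0 ↦ 1  ≥
x = 2/3, y = 1/3 ↦ 2/3  <
x = 2/3, y = 2/3 ↦ 1/3  <
x = 2/3, y = 1 ↦ 1/3  <
x = 1, y = 0 ↦ 1  ≥
x = 1, y = 1/3 ↦ 2/3  <
x = 1, y = 2/3 ↦ 1/3  <
x = 1, y = 1 ↦ 0  <
So 5 of the 16 assignments meet the threshold.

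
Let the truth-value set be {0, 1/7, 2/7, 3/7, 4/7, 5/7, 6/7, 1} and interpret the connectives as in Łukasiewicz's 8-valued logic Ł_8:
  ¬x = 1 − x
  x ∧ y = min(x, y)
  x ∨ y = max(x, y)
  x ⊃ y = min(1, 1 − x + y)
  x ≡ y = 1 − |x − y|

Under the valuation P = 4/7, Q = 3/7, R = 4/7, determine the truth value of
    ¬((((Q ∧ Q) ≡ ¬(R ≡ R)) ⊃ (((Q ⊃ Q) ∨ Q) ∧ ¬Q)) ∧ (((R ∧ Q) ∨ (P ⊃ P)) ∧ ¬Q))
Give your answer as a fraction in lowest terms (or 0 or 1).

3/7

Q ∧ Q = 3/7 ∧ 3/7 = 3/7
R ≡ R = 4/7 ≡ 4/7 = 1
¬(R ≡ R) = ¬1 = 0
(Q ∧ Q) ≡ ¬(R ≡ R) = 3/7 ≡ 0 = 4/7
Q ⊃ Q = 3/7 ⊃ 3/7 = 1
(Q ⊃ Q) ∨ Q = 1 ∨ 3/7 = 1
¬Q = ¬3/7 = 4/7
((Q ⊃ Q) ∨ Q) ∧ ¬Q = 1 ∧ 4/7 = 4/7
((Q ∧ Q) ≡ ¬(R ≡ R)) ⊃ (((Q ⊃ Q) ∨ Q) ∧ ¬Q) = 4/7 ⊃ 4/7 = 1
R ∧ Q = 4/7 ∧ 3/7 = 3/7
P ⊃ P = 4/7 ⊃ 4/7 = 1
(R ∧ Q) ∨ (P ⊃ P) = 3/7 ∨ 1 = 1
¬Q = ¬3/7 = 4/7
((R ∧ Q) ∨ (P ⊃ P)) ∧ ¬Q = 1 ∧ 4/7 = 4/7
(((Q ∧ Q) ≡ ¬(R ≡ R)) ⊃ (((Q ⊃ Q) ∨ Q) ∧ ¬Q)) ∧ (((R ∧ Q) ∨ (P ⊃ P)) ∧ ¬Q) = 1 ∧ 4/7 = 4/7
¬((((Q ∧ Q) ≡ ¬(R ≡ R)) ⊃ (((Q ⊃ Q) ∨ Q) ∧ ¬Q)) ∧ (((R ∧ Q) ∨ (P ⊃ P)) ∧ ¬Q)) = ¬4/7 = 3/7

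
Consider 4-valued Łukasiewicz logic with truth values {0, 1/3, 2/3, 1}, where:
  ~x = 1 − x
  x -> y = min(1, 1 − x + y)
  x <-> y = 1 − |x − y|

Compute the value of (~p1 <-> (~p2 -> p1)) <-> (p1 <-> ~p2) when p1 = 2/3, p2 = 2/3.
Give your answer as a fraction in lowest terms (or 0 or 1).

2/3

~p1 = ~2/3 = 1/3
~p2 = ~2/3 = 1/3
~p2 -> p1 = 1/3 -> 2/3 = 1
~p1 <-> (~p2 -> p1) = 1/3 <-> 1 = 1/3
~p2 = ~2/3 = 1/3
p1 <-> ~p2 = 2/3 <-> 1/3 = 2/3
(~p1 <-> (~p2 -> p1)) <-> (p1 <-> ~p2) = 1/3 <-> 2/3 = 2/3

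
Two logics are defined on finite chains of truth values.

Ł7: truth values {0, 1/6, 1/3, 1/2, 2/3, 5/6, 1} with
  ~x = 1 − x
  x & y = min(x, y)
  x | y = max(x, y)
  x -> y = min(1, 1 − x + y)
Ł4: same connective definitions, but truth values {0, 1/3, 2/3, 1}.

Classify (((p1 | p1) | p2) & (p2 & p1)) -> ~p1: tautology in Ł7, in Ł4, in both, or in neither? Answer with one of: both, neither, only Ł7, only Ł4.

neither

In Ł7: at p1 = 2/3, p2 = 1/2 the value is 5/6 — not a tautology.
In Ł4: at p1 = 2/3, p2 = 2/3 the value is 2/3 — not a tautology.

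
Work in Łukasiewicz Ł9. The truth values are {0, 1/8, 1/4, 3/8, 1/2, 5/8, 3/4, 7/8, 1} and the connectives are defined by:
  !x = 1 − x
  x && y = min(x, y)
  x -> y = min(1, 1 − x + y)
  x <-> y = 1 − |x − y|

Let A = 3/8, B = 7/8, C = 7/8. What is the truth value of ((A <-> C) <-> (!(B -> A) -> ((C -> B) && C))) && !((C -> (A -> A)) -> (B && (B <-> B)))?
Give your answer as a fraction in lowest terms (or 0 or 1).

A <-> C = 3/8 <-> 7/8 = 1/2
B -> A = 7/8 -> 3/8 = 1/2
!(B -> A) = !1/2 = 1/2
C -> B = 7/8 -> 7/8 = 1
(C -> B) && C = 1 && 7/8 = 7/8
!(B -> A) -> ((C -> B) && C) = 1/2 -> 7/8 = 1
(A <-> C) <-> (!(B -> A) -> ((C -> B) && C)) = 1/2 <-> 1 = 1/2
A -> A = 3/8 -> 3/8 = 1
C -> (A -> A) = 7/8 -> 1 = 1
B <-> B = 7/8 <-> 7/8 = 1
B && (B <-> B) = 7/8 && 1 = 7/8
(C -> (A -> A)) -> (B && (B <-> B)) = 1 -> 7/8 = 7/8
!((C -> (A -> A)) -> (B && (B <-> B))) = !7/8 = 1/8
((A <-> C) <-> (!(B -> A) -> ((C -> B) && C))) && !((C -> (A -> A)) -> (B && (B <-> B))) = 1/2 && 1/8 = 1/8

1/8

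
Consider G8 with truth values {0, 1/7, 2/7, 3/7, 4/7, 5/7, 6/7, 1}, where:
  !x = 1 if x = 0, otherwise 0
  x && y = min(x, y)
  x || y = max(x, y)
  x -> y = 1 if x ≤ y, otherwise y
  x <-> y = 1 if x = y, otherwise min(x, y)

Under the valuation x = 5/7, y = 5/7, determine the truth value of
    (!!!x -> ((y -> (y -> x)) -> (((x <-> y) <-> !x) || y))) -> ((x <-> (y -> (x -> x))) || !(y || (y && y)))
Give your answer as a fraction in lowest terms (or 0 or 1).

5/7

!x = !5/7 = 0
!!x = !0 = 1
!!!x = !1 = 0
y -> x = 5/7 -> 5/7 = 1
y -> (y -> x) = 5/7 -> 1 = 1
x <-> y = 5/7 <-> 5/7 = 1
!x = !5/7 = 0
(x <-> y) <-> !x = 1 <-> 0 = 0
((x <-> y) <-> !x) || y = 0 || 5/7 = 5/7
(y -> (y -> x)) -> (((x <-> y) <-> !x) || y) = 1 -> 5/7 = 5/7
!!!x -> ((y -> (y -> x)) -> (((x <-> y) <-> !x) || y)) = 0 -> 5/7 = 1
x -> x = 5/7 -> 5/7 = 1
y -> (x -> x) = 5/7 -> 1 = 1
x <-> (y -> (x -> x)) = 5/7 <-> 1 = 5/7
y && y = 5/7 && 5/7 = 5/7
y || (y && y) = 5/7 || 5/7 = 5/7
!(y || (y && y)) = !5/7 = 0
(x <-> (y -> (x -> x))) || !(y || (y && y)) = 5/7 || 0 = 5/7
(!!!x -> ((y -> (y -> x)) -> (((x <-> y) <-> !x) || y))) -> ((x <-> (y -> (x -> x))) || !(y || (y && y))) = 1 -> 5/7 = 5/7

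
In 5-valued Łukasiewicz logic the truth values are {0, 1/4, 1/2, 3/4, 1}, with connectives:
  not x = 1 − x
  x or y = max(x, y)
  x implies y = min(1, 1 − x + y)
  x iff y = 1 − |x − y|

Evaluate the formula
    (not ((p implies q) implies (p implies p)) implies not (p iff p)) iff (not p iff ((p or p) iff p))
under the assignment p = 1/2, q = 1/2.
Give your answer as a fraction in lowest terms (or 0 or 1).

p implies q = 1/2 implies 1/2 = 1
p implies p = 1/2 implies 1/2 = 1
(p implies q) implies (p implies p) = 1 implies 1 = 1
not ((p implies q) implies (p implies p)) = not 1 = 0
p iff p = 1/2 iff 1/2 = 1
not (p iff p) = not 1 = 0
not ((p implies q) implies (p implies p)) implies not (p iff p) = 0 implies 0 = 1
not p = not 1/2 = 1/2
p or p = 1/2 or 1/2 = 1/2
(p or p) iff p = 1/2 iff 1/2 = 1
not p iff ((p or p) iff p) = 1/2 iff 1 = 1/2
(not ((p implies q) implies (p implies p)) implies not (p iff p)) iff (not p iff ((p or p) iff p)) = 1 iff 1/2 = 1/2

1/2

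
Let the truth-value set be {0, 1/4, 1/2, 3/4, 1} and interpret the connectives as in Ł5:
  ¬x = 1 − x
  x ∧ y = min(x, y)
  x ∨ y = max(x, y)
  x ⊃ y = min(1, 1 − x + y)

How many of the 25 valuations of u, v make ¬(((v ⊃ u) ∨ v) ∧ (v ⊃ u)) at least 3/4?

value 1: 1 assignment (counts)
value 3/4: 2 assignments (counts)
value 1/2: 3 assignments
value 1/4: 4 assignments
value 0: 15 assignments
So 3 of the 25 assignments meet the threshold.

3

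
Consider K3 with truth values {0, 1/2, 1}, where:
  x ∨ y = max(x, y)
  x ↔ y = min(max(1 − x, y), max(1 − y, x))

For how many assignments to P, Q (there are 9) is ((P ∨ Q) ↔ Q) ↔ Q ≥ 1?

P = 0, Q = 0 ↦ 0  <
P = 0, Q = 1/2 ↦ 1/2  <
P = 0, Q = 1 ↦ 1  ≥
P = 1/2, Q = 0 ↦ 1/2  <
P = 1/2, Q = 1/2 ↦ 1/2  <
P = 1/2, Q = 1 ↦ 1  ≥
P = 1, Q = 0 ↦ 1  ≥
P = 1, Q = 1/2 ↦ 1/2  <
P = 1, Q = 1 ↦ 1  ≥
So 4 of the 9 assignments meet the threshold.

4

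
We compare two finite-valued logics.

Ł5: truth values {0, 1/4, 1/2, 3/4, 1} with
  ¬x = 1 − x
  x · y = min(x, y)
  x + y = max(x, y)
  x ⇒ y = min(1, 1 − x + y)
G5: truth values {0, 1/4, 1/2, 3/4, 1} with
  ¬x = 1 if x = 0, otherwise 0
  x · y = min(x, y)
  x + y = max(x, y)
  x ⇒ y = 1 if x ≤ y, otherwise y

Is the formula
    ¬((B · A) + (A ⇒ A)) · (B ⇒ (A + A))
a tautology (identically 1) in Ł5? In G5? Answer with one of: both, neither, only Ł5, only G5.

In Ł5: at A = 0, B = 0 the value is 0 — not a tautology.
In G5: at A = 0, B = 0 the value is 0 — not a tautology.

neither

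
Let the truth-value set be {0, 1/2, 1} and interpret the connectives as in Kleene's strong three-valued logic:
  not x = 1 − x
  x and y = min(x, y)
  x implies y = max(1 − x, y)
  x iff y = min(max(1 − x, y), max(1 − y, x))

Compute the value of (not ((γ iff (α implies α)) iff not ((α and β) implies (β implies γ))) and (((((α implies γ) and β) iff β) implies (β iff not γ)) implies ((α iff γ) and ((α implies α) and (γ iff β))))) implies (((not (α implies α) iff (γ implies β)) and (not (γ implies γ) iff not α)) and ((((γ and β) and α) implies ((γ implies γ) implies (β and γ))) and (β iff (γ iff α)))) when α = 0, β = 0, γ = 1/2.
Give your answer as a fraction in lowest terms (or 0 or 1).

α implies α = 0 implies 0 = 1
γ iff (α implies α) = 1/2 iff 1 = 1/2
α and β = 0 and 0 = 0
β implies γ = 0 implies 1/2 = 1
(α and β) implies (β implies γ) = 0 implies 1 = 1
not ((α and β) implies (β implies γ)) = not 1 = 0
(γ iff (α implies α)) iff not ((α and β) implies (β implies γ)) = 1/2 iff 0 = 1/2
not ((γ iff (α implies α)) iff not ((α and β) implies (β implies γ))) = not 1/2 = 1/2
α implies γ = 0 implies 1/2 = 1
(α implies γ) and β = 1 and 0 = 0
((α implies γ) and β) iff β = 0 iff 0 = 1
not γ = not 1/2 = 1/2
β iff not γ = 0 iff 1/2 = 1/2
(((α implies γ) and β) iff β) implies (β iff not γ) = 1 implies 1/2 = 1/2
α iff γ = 0 iff 1/2 = 1/2
α implies α = 0 implies 0 = 1
γ iff β = 1/2 iff 0 = 1/2
(α implies α) and (γ iff β) = 1 and 1/2 = 1/2
(α iff γ) and ((α implies α) and (γ iff β)) = 1/2 and 1/2 = 1/2
((((α implies γ) and β) iff β) implies (β iff not γ)) implies ((α iff γ) and ((α implies α) and (γ iff β))) = 1/2 implies 1/2 = 1/2
not ((γ iff (α implies α)) iff not ((α and β) implies (β implies γ))) and (((((α implies γ) and β) iff β) implies (β iff not γ)) implies ((α iff γ) and ((α implies α) and (γ iff β)))) = 1/2 and 1/2 = 1/2
α implies α = 0 implies 0 = 1
not (α implies α) = not 1 = 0
γ implies β = 1/2 implies 0 = 1/2
not (α implies α) iff (γ implies β) = 0 iff 1/2 = 1/2
γ implies γ = 1/2 implies 1/2 = 1/2
not (γ implies γ) = not 1/2 = 1/2
not α = not 0 = 1
not (γ implies γ) iff not α = 1/2 iff 1 = 1/2
(not (α implies α) iff (γ implies β)) and (not (γ implies γ) iff not α) = 1/2 and 1/2 = 1/2
γ and β = 1/2 and 0 = 0
(γ and β) and α = 0 and 0 = 0
γ implies γ = 1/2 implies 1/2 = 1/2
β and γ = 0 and 1/2 = 0
(γ implies γ) implies (β and γ) = 1/2 implies 0 = 1/2
((γ and β) and α) implies ((γ implies γ) implies (β and γ)) = 0 implies 1/2 = 1
γ iff α = 1/2 iff 0 = 1/2
β iff (γ iff α) = 0 iff 1/2 = 1/2
(((γ and β) and α) implies ((γ implies γ) implies (β and γ))) and (β iff (γ iff α)) = 1 and 1/2 = 1/2
((not (α implies α) iff (γ implies β)) and (not (γ implies γ) iff not α)) and ((((γ and β) and α) implies ((γ implies γ) implies (β and γ))) and (β iff (γ iff α))) = 1/2 and 1/2 = 1/2
(not ((γ iff (α implies α)) iff not ((α and β) implies (β implies γ))) and (((((α implies γ) and β) iff β) implies (β iff not γ)) implies ((α iff γ) and ((α implies α) and (γ iff β))))) implies (((not (α implies α) iff (γ implies β)) and (not (γ implies γ) iff not α)) and ((((γ and β) and α) implies ((γ implies γ) implies (β and γ))) and (β iff (γ iff α)))) = 1/2 implies 1/2 = 1/2

1/2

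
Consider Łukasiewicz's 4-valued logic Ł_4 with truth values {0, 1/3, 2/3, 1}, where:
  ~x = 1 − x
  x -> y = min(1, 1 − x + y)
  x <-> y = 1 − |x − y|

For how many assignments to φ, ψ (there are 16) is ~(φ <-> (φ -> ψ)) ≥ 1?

5

φ = 0, ψ = 0 ↦ 1  ≥
φ = 0, ψ = 1/3 ↦ 1  ≥
φ = 0, ψ = 2/3 ↦ 1  ≥
φ = 0, ψ = 1 ↦ 1  ≥
φ = 1/3, ψ = 0 ↦ 1/3  <
φ = 1/3, ψ = 1/3 ↦ 2/3  <
φ = 1/3, ψ = 2/3 ↦ 2/3  <
φ = 1/3, ψ = 1 ↦ 2/3  <
φ = 2/3, ψ = 0 ↦ 1/3  <
φ = 2/3, ψ = 1/3 ↦ 0  <
φ = 2/3, ψ = 2/3 ↦ 1/3  <
φ = 2/3, ψ = 1 ↦ 1/3  <
φ = 1, ψ = 0 ↦ 1  ≥
φ = 1, ψ = 1/3 ↦ 2/3  <
φ = 1, ψ = 2/3 ↦ 1/3  <
φ = 1, ψ = 1 ↦ 0  <
So 5 of the 16 assignments meet the threshold.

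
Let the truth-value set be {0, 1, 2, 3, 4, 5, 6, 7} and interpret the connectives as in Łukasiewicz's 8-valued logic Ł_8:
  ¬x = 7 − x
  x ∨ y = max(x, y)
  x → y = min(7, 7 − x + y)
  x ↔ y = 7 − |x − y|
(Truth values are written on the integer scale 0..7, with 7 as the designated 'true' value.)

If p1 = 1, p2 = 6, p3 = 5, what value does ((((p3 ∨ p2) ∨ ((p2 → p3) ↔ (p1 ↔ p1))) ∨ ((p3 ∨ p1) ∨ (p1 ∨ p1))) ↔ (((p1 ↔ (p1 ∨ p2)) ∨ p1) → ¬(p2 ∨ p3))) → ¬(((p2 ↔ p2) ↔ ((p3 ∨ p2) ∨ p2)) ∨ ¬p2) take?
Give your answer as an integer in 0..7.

1

p3 ∨ p2 = 5 ∨ 6 = 6
p2 → p3 = 6 → 5 = 6
p1 ↔ p1 = 1 ↔ 1 = 7
(p2 → p3) ↔ (p1 ↔ p1) = 6 ↔ 7 = 6
(p3 ∨ p2) ∨ ((p2 → p3) ↔ (p1 ↔ p1)) = 6 ∨ 6 = 6
p3 ∨ p1 = 5 ∨ 1 = 5
p1 ∨ p1 = 1 ∨ 1 = 1
(p3 ∨ p1) ∨ (p1 ∨ p1) = 5 ∨ 1 = 5
((p3 ∨ p2) ∨ ((p2 → p3) ↔ (p1 ↔ p1))) ∨ ((p3 ∨ p1) ∨ (p1 ∨ p1)) = 6 ∨ 5 = 6
p1 ∨ p2 = 1 ∨ 6 = 6
p1 ↔ (p1 ∨ p2) = 1 ↔ 6 = 2
(p1 ↔ (p1 ∨ p2)) ∨ p1 = 2 ∨ 1 = 2
p2 ∨ p3 = 6 ∨ 5 = 6
¬(p2 ∨ p3) = ¬6 = 1
((p1 ↔ (p1 ∨ p2)) ∨ p1) → ¬(p2 ∨ p3) = 2 → 1 = 6
(((p3 ∨ p2) ∨ ((p2 → p3) ↔ (p1 ↔ p1))) ∨ ((p3 ∨ p1) ∨ (p1 ∨ p1))) ↔ (((p1 ↔ (p1 ∨ p2)) ∨ p1) → ¬(p2 ∨ p3)) = 6 ↔ 6 = 7
p2 ↔ p2 = 6 ↔ 6 = 7
p3 ∨ p2 = 5 ∨ 6 = 6
(p3 ∨ p2) ∨ p2 = 6 ∨ 6 = 6
(p2 ↔ p2) ↔ ((p3 ∨ p2) ∨ p2) = 7 ↔ 6 = 6
¬p2 = ¬6 = 1
((p2 ↔ p2) ↔ ((p3 ∨ p2) ∨ p2)) ∨ ¬p2 = 6 ∨ 1 = 6
¬(((p2 ↔ p2) ↔ ((p3 ∨ p2) ∨ p2)) ∨ ¬p2) = ¬6 = 1
((((p3 ∨ p2) ∨ ((p2 → p3) ↔ (p1 ↔ p1))) ∨ ((p3 ∨ p1) ∨ (p1 ∨ p1))) ↔ (((p1 ↔ (p1 ∨ p2)) ∨ p1) → ¬(p2 ∨ p3))) → ¬(((p2 ↔ p2) ↔ ((p3 ∨ p2) ∨ p2)) ∨ ¬p2) = 7 → 1 = 1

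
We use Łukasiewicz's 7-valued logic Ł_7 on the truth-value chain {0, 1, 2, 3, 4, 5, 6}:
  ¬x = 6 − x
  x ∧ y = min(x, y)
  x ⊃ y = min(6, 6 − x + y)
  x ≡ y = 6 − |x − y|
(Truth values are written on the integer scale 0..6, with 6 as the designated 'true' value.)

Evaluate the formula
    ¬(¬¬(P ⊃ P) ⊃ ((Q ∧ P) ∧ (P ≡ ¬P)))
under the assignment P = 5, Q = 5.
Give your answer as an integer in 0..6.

P ⊃ P = 5 ⊃ 5 = 6
¬(P ⊃ P) = ¬6 = 0
¬¬(P ⊃ P) = ¬0 = 6
Q ∧ P = 5 ∧ 5 = 5
¬P = ¬5 = 1
P ≡ ¬P = 5 ≡ 1 = 2
(Q ∧ P) ∧ (P ≡ ¬P) = 5 ∧ 2 = 2
¬¬(P ⊃ P) ⊃ ((Q ∧ P) ∧ (P ≡ ¬P)) = 6 ⊃ 2 = 2
¬(¬¬(P ⊃ P) ⊃ ((Q ∧ P) ∧ (P ≡ ¬P))) = ¬2 = 4

4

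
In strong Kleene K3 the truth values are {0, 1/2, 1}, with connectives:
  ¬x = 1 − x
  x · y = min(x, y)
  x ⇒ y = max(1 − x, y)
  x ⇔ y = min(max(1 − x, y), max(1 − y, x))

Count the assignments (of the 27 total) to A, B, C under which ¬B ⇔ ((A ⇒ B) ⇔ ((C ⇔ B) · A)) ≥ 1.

6

value 1: 6 assignments (counts)
value 1/2: 16 assignments
value 0: 5 assignments
So 6 of the 27 assignments meet the threshold.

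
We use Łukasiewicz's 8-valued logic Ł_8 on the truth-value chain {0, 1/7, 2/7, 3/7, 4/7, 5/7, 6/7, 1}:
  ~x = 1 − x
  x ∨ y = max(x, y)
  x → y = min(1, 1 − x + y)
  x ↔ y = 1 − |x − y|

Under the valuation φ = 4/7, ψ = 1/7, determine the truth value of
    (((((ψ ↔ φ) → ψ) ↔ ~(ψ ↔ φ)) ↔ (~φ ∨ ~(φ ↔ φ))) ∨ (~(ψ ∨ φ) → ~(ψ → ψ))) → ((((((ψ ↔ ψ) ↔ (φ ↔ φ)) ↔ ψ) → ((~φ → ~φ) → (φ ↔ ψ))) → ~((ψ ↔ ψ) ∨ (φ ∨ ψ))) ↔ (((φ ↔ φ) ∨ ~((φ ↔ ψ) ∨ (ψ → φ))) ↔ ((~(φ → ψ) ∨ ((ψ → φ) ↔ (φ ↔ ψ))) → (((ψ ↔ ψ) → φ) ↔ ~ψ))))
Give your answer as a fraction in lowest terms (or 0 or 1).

3/7

ψ ↔ φ = 1/7 ↔ 4/7 = 4/7
(ψ ↔ φ) → ψ = 4/7 → 1/7 = 4/7
ψ ↔ φ = 1/7 ↔ 4/7 = 4/7
~(ψ ↔ φ) = ~4/7 = 3/7
((ψ ↔ φ) → ψ) ↔ ~(ψ ↔ φ) = 4/7 ↔ 3/7 = 6/7
~φ = ~4/7 = 3/7
φ ↔ φ = 4/7 ↔ 4/7 = 1
~(φ ↔ φ) = ~1 = 0
~φ ∨ ~(φ ↔ φ) = 3/7 ∨ 0 = 3/7
(((ψ ↔ φ) → ψ) ↔ ~(ψ ↔ φ)) ↔ (~φ ∨ ~(φ ↔ φ)) = 6/7 ↔ 3/7 = 4/7
ψ ∨ φ = 1/7 ∨ 4/7 = 4/7
~(ψ ∨ φ) = ~4/7 = 3/7
ψ → ψ = 1/7 → 1/7 = 1
~(ψ → ψ) = ~1 = 0
~(ψ ∨ φ) → ~(ψ → ψ) = 3/7 → 0 = 4/7
((((ψ ↔ φ) → ψ) ↔ ~(ψ ↔ φ)) ↔ (~φ ∨ ~(φ ↔ φ))) ∨ (~(ψ ∨ φ) → ~(ψ → ψ)) = 4/7 ∨ 4/7 = 4/7
ψ ↔ ψ = 1/7 ↔ 1/7 = 1
φ ↔ φ = 4/7 ↔ 4/7 = 1
(ψ ↔ ψ) ↔ (φ ↔ φ) = 1 ↔ 1 = 1
((ψ ↔ ψ) ↔ (φ ↔ φ)) ↔ ψ = 1 ↔ 1/7 = 1/7
~φ = ~4/7 = 3/7
~φ = ~4/7 = 3/7
~φ → ~φ = 3/7 → 3/7 = 1
φ ↔ ψ = 4/7 ↔ 1/7 = 4/7
(~φ → ~φ) → (φ ↔ ψ) = 1 → 4/7 = 4/7
(((ψ ↔ ψ) ↔ (φ ↔ φ)) ↔ ψ) → ((~φ → ~φ) → (φ ↔ ψ)) = 1/7 → 4/7 = 1
ψ ↔ ψ = 1/7 ↔ 1/7 = 1
φ ∨ ψ = 4/7 ∨ 1/7 = 4/7
(ψ ↔ ψ) ∨ (φ ∨ ψ) = 1 ∨ 4/7 = 1
~((ψ ↔ ψ) ∨ (φ ∨ ψ)) = ~1 = 0
((((ψ ↔ ψ) ↔ (φ ↔ φ)) ↔ ψ) → ((~φ → ~φ) → (φ ↔ ψ))) → ~((ψ ↔ ψ) ∨ (φ ∨ ψ)) = 1 → 0 = 0
φ ↔ φ = 4/7 ↔ 4/7 = 1
φ ↔ ψ = 4/7 ↔ 1/7 = 4/7
ψ → φ = 1/7 → 4/7 = 1
(φ ↔ ψ) ∨ (ψ → φ) = 4/7 ∨ 1 = 1
~((φ ↔ ψ) ∨ (ψ → φ)) = ~1 = 0
(φ ↔ φ) ∨ ~((φ ↔ ψ) ∨ (ψ → φ)) = 1 ∨ 0 = 1
φ → ψ = 4/7 → 1/7 = 4/7
~(φ → ψ) = ~4/7 = 3/7
ψ → φ = 1/7 → 4/7 = 1
φ ↔ ψ = 4/7 ↔ 1/7 = 4/7
(ψ → φ) ↔ (φ ↔ ψ) = 1 ↔ 4/7 = 4/7
~(φ → ψ) ∨ ((ψ → φ) ↔ (φ ↔ ψ)) = 3/7 ∨ 4/7 = 4/7
ψ ↔ ψ = 1/7 ↔ 1/7 = 1
(ψ ↔ ψ) → φ = 1 → 4/7 = 4/7
~ψ = ~1/7 = 6/7
((ψ ↔ ψ) → φ) ↔ ~ψ = 4/7 ↔ 6/7 = 5/7
(~(φ → ψ) ∨ ((ψ → φ) ↔ (φ ↔ ψ))) → (((ψ ↔ ψ) → φ) ↔ ~ψ) = 4/7 → 5/7 = 1
((φ ↔ φ) ∨ ~((φ ↔ ψ) ∨ (ψ → φ))) ↔ ((~(φ → ψ) ∨ ((ψ → φ) ↔ (φ ↔ ψ))) → (((ψ ↔ ψ) → φ) ↔ ~ψ)) = 1 ↔ 1 = 1
(((((ψ ↔ ψ) ↔ (φ ↔ φ)) ↔ ψ) → ((~φ → ~φ) → (φ ↔ ψ))) → ~((ψ ↔ ψ) ∨ (φ ∨ ψ))) ↔ (((φ ↔ φ) ∨ ~((φ ↔ ψ) ∨ (ψ → φ))) ↔ ((~(φ → ψ) ∨ ((ψ → φ) ↔ (φ ↔ ψ))) → (((ψ ↔ ψ) → φ) ↔ ~ψ))) = 0 ↔ 1 = 0
(((((ψ ↔ φ) → ψ) ↔ ~(ψ ↔ φ)) ↔ (~φ ∨ ~(φ ↔ φ))) ∨ (~(ψ ∨ φ) → ~(ψ → ψ))) → ((((((ψ ↔ ψ) ↔ (φ ↔ φ)) ↔ ψ) → ((~φ → ~φ) → (φ ↔ ψ))) → ~((ψ ↔ ψ) ∨ (φ ∨ ψ))) ↔ (((φ ↔ φ) ∨ ~((φ ↔ ψ) ∨ (ψ → φ))) ↔ ((~(φ → ψ) ∨ ((ψ → φ) ↔ (φ ↔ ψ))) → (((ψ ↔ ψ) → φ) ↔ ~ψ)))) = 4/7 → 0 = 3/7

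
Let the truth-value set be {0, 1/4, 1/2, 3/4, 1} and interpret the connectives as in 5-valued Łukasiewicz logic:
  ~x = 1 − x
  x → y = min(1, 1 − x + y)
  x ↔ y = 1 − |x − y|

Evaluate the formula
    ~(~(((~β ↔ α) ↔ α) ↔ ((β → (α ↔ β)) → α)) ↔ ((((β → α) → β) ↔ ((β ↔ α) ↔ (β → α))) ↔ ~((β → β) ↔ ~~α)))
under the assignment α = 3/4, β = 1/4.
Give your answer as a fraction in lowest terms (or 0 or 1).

~β = ~1/4 = 3/4
~β ↔ α = 3/4 ↔ 3/4 = 1
(~β ↔ α) ↔ α = 1 ↔ 3/4 = 3/4
α ↔ β = 3/4 ↔ 1/4 = 1/2
β → (α ↔ β) = 1/4 → 1/2 = 1
(β → (α ↔ β)) → α = 1 → 3/4 = 3/4
((~β ↔ α) ↔ α) ↔ ((β → (α ↔ β)) → α) = 3/4 ↔ 3/4 = 1
~(((~β ↔ α) ↔ α) ↔ ((β → (α ↔ β)) → α)) = ~1 = 0
β → α = 1/4 → 3/4 = 1
(β → α) → β = 1 → 1/4 = 1/4
β ↔ α = 1/4 ↔ 3/4 = 1/2
β → α = 1/4 → 3/4 = 1
(β ↔ α) ↔ (β → α) = 1/2 ↔ 1 = 1/2
((β → α) → β) ↔ ((β ↔ α) ↔ (β → α)) = 1/4 ↔ 1/2 = 3/4
β → β = 1/4 → 1/4 = 1
~α = ~3/4 = 1/4
~~α = ~1/4 = 3/4
(β → β) ↔ ~~α = 1 ↔ 3/4 = 3/4
~((β → β) ↔ ~~α) = ~3/4 = 1/4
(((β → α) → β) ↔ ((β ↔ α) ↔ (β → α))) ↔ ~((β → β) ↔ ~~α) = 3/4 ↔ 1/4 = 1/2
~(((~β ↔ α) ↔ α) ↔ ((β → (α ↔ β)) → α)) ↔ ((((β → α) → β) ↔ ((β ↔ α) ↔ (β → α))) ↔ ~((β → β) ↔ ~~α)) = 0 ↔ 1/2 = 1/2
~(~(((~β ↔ α) ↔ α) ↔ ((β → (α ↔ β)) → α)) ↔ ((((β → α) → β) ↔ ((β ↔ α) ↔ (β → α))) ↔ ~((β → β) ↔ ~~α))) = ~1/2 = 1/2

1/2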